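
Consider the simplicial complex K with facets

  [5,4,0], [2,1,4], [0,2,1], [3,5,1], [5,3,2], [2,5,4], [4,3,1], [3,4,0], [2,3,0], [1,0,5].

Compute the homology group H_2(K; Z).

H_2 = 0.

We work with the vertex ordering 0 < 1 < 2 < 3 < 4 < 5. The simplices of K, each written with vertices in increasing order, are:

  0-simplices (6): [0], [1], [2], [3], [4], [5]
  1-simplices (15): [0,1], [0,2], [0,3], [0,4], [0,5], [1,2], [1,3], [1,4], [1,5], [2,3], [2,4], [2,5], [3,4], [3,5], [4,5]
  2-simplices (10): [0,1,2], [0,1,5], [0,2,3], [0,3,4], [0,4,5], [1,2,4], [1,3,4], [1,3,5], [2,3,5], [2,4,5]

so the chain groups are C_0 ≅ Z^6, C_1 ≅ Z^15, C_2 ≅ Z^10.

∂_1: C_1 → C_0 sends each edge [p,q] (with p < q) to q − p. For instance
  ∂[2,4] = [4] − [2].
As a 6×15 matrix over Z this has rank 5, with invariant factors (1,1,1,1,1).

∂_2: C_2 → C_1 acts by ∂[p,q,r] = [q,r] − [p,r] + [p,q]. For instance
  ∂[0,4,5] = [4,5] − [0,5] + [0,4],
  ∂[2,4,5] = [4,5] − [2,5] + [2,4].
The resulting 15×10 matrix has rank 10, and its Smith normal form has invariant factors (1,1,1,1,1,1,1,1,1,2).

Reading off H_k = ker ∂_k / im ∂_{k+1}:

  H_2: rank ker ∂_2 − rank ∂_3 = (10 − 10) − 0 = 0, and there is no ∂_3, so H_2 ≅ 0.

(K is a triangulation of the real projective plane RP^2.)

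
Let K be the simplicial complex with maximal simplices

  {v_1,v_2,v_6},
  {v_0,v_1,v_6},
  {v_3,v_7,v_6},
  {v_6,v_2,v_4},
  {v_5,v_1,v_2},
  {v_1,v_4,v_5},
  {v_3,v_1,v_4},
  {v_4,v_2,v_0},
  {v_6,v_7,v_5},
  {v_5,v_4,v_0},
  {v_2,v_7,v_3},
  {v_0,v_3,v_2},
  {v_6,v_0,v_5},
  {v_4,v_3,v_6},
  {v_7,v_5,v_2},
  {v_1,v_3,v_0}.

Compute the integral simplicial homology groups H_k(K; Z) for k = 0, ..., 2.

H_0 ≅ Z,  H_1 ≅ Z^2,  H_2 ≅ Z.

We work with the vertex ordering v_0 < v_1 < v_2 < v_3 < v_4 < v_5 < v_6 < v_7. The simplices of K, each written with vertices in increasing order, are:

  0-simplices (8): [v_0], [v_1], [v_2], [v_3], [v_4], [v_5], [v_6], [v_7]
  1-simplices (24): (24 of them)
  2-simplices (16): (16 of them)

Hence C_0 ≅ Z^8, C_1 ≅ Z^24, C_2 ≅ Z^16.

Boundary ∂_1: C_1 → C_0 maps an edge to its endpoints' difference, ∂[p,q] = q − p.
This gives a 8×24 integer matrix of rank 7; reducing to Smith normal form yields diagonal entries (1,1,1,1,1,1,1).

Boundary ∂_2: C_2 → C_1 maps a triangle to the signed sum of its edges. For instance
  ∂[v_0,v_5,v_6] = [v_5,v_6] − [v_0,v_6] + [v_0,v_5],
  ∂[v_1,v_2,v_6] = [v_2,v_6] − [v_1,v_6] + [v_1,v_2].
The 24×16 boundary matrix has rank 15 and Smith normal form diag(1,1,1,1,1,1,1,1,1,1,1,1,1,1,1).

From H_k ≅ ker(∂_k) / im(∂_{k+1}) we obtain:

  H_0: rank C_0 − rank ∂_1 = 8 − 7 = 1, and the invariant factors of ∂_1 are all 1, so H_0 ≅ Z.
  H_1: rank ker ∂_1 − rank ∂_2 = (24 − 7) − 15 = 2, and the invariant factors of ∂_2 are all 1, so H_1 ≅ Z^2.
  H_2: rank ker ∂_2 − rank ∂_3 = (16 − 15) − 0 = 1, and there is no ∂_3, so H_2 ≅ Z.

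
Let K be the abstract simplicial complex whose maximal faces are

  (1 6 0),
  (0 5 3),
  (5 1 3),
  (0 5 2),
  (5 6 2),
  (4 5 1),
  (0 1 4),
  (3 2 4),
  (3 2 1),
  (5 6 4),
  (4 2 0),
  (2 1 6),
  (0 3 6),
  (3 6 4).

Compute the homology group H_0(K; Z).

Fix the vertex order 0 < 1 < 2 < 3 < 4 < 5 < 6 and write every simplex with vertices in increasing order. Then dim K = 2 and the simplices of K are:

  0-simplices (7): [0], [1], [2], [3], [4], [5], [6]
  1-simplices (21): [0,1], [0,2], [0,3], [0,4], [0,5], [0,6], [1,2], [1,3], [1,4], [1,5], [1,6], [2,3], [2,4], [2,5], [2,6], [3,4], [3,5], [3,6], [4,5], [4,6], [5,6]
  2-simplices (14): [0,1,4], [0,1,6], [0,2,4], [0,2,5], [0,3,5], [0,3,6], [1,2,3], [1,2,6], [1,3,5], [1,4,5], [2,3,4], [2,5,6], [3,4,6], [4,5,6]

giving chain groups C_0 ≅ Z^7, C_1 ≅ Z^21, C_2 ≅ Z^14.

Boundary ∂_1: C_1 → C_0 sends each edge [p,q] (with p < q) to q − p.
The resulting 7×21 matrix has rank 6, and its Smith normal form has invariant factors (1,1,1,1,1,1).

∂_2: C_2 → C_1 acts by ∂[p,q,r] = [q,r] − [p,r] + [p,q]. For instance
  ∂[1,2,3] = [2,3] − [1,3] + [1,2],
  ∂[0,3,5] = [3,5] − [0,5] + [0,3].
The 21×14 boundary matrix has rank 13 and Smith normal form diag(1,1,1,1,1,1,1,1,1,1,1,1,1).

From H_k ≅ ker(∂_k) / im(∂_{k+1}) we obtain:

  H_0: rank C_0 − rank ∂_1 = 7 − 6 = 1, and the invariant factors of ∂_1 are all 1, so H_0 ≅ Z.

(K is a triangulation of the torus T^2.)

H_0 ≅ Z.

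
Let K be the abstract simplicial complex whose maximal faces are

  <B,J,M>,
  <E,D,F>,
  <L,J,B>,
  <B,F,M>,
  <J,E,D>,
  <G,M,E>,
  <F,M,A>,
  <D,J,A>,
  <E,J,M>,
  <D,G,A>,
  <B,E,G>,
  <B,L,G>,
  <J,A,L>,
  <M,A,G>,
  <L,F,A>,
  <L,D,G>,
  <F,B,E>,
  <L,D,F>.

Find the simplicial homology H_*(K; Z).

H_0 ≅ Z,  H_1 ≅ Z ⊕ Z/2Z,  H_2 = 0.

K has 9 vertices, 27 edges, 18 triangles.
rank ∂_0 = 0, rank ∂_1 = 8 ⇒ b_0 = 9 − 0 − 8 = 1; all invariant factors of ∂_1 are 1 so no torsion. So H_0 = Z.
rank ∂_1 = 8, rank ∂_2 = 18 ⇒ b_1 = 27 − 8 − 18 = 1; ∂_2 has invariant factor(s) [2] giving torsion. So H_1 = Z ⊕ Z/2Z.
rank ∂_2 = 18, rank ∂_3 = 0 ⇒ b_2 = 18 − 18 − 0 = 0. So H_2 = 0.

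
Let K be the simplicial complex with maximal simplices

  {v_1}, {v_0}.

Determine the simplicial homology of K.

K has 2 vertices.
rank ∂_0 = 0, rank ∂_1 = 0 ⇒ b_0 = 2 − 0 − 0 = 2. So H_0 ≅ Z^2.

H_0 = Z^2.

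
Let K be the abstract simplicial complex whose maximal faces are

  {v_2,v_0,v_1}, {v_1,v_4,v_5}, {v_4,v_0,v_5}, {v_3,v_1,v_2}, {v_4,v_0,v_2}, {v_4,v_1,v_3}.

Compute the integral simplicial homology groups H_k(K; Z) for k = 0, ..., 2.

K has 6 vertices, 12 edges, 6 triangles.
rank ∂_0 = 0, rank ∂_1 = 5 ⇒ b_0 = 6 − 0 − 5 = 1; all invariant factors of ∂_1 are 1 so no torsion. So H_0 = Z.
rank ∂_1 = 5, rank ∂_2 = 6 ⇒ b_1 = 12 − 5 − 6 = 1; all invariant factors of ∂_2 are 1 so no torsion. So H_1 = Z.
rank ∂_2 = 6, rank ∂_3 = 0 ⇒ b_2 = 6 − 6 − 0 = 0. So H_2 = 0.

H_0 = Z,  H_1 = Z,  H_2 = 0.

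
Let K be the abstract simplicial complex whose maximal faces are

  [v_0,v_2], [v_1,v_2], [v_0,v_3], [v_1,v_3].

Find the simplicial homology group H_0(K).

Take the total order v_0 < v_1 < v_2 < v_3 on the vertex set. Then K (dimension 1) consists of the simplices:

  0-simplices (4): [v_0], [v_1], [v_2], [v_3]
  1-simplices (4): [v_0,v_2], [v_0,v_3], [v_1,v_2], [v_1,v_3]

so the chain groups are C_0 ≅ Z^4, C_1 ≅ Z^4.

∂_1: C_1 → C_0 maps an edge to its endpoints' difference, ∂[p,q] = q − p. For instance
  ∂[v_1,v_2] = [v_2] − [v_1].
As a 4×4 matrix over Z this has rank 3, with invariant factors (1,1,1).

Computing H_k = (kernel of ∂_k) / (image of ∂_{k+1}):

  H_0: rank C_0 − rank ∂_1 = 4 − 3 = 1, and the invariant factors of ∂_1 are all 1, so H_0 = Z.

H_0 = Z.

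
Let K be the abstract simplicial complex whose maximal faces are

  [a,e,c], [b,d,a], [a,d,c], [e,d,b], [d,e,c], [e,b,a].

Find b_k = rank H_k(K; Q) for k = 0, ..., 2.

We work with the vertex ordering a < b < c < d < e. The simplices of K, each written with vertices in increasing order, are:

  0-simplices (5): a, b, c, d, e
  1-simplices (9): ab, ac, ad, ae, bd, be, cd, ce, de
  2-simplices (6): abd, abe, acd, ace, bde, cde

so the chain groups are C_0 ≅ Z^5, C_1 ≅ Z^9, C_2 ≅ Z^6.

The boundary map ∂_1: C_1 → C_0 sends each edge [p,q] (with p < q) to q − p. For instance
  ∂bd = d − b.
The resulting 5×9 matrix has rank 4, and its Smith normal form has invariant factors (1,1,1,1).

∂_2: C_2 → C_1 acts by ∂[p,q,r] = [q,r] − [p,r] + [p,q]. For instance
  ∂cde = de − ce + cd,
  ∂abd = bd − ad + ab.
The 9×6 boundary matrix has rank 5 and Smith normal form diag(1,1,1,1,1).

From H_k ≅ ker(∂_k) / im(∂_{k+1}) we obtain:

  H_0: rank C_0 − rank ∂_1 = 5 − 4 = 1, and the invariant factors of ∂_1 are all 1, so H_0 = Z.
  H_1: rank ker ∂_1 − rank ∂_2 = (9 − 4) − 5 = 0, and the invariant factors of ∂_2 are all 1, so H_1 = 0.
  H_2: rank ker ∂_2 − rank ∂_3 = (6 − 5) − 0 = 1, and there is no ∂_3, so H_2 = Z.

Hence the Betti numbers are b_0 = 1, b_1 = 0, b_2 = 1.

b_0 = 1, b_1 = 0, b_2 = 1.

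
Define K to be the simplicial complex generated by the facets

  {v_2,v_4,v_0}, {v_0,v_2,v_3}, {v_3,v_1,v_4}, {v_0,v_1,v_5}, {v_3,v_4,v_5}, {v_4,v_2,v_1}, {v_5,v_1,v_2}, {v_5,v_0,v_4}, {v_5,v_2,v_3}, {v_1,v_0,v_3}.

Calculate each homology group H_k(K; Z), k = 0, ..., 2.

K has 6 vertices, 15 edges, 10 triangles.
rank ∂_0 = 0, rank ∂_1 = 5 ⇒ b_0 = 6 − 0 − 5 = 1; all invariant factors of ∂_1 are 1 so no torsion. So H_0 = Z.
rank ∂_1 = 5, rank ∂_2 = 10 ⇒ b_1 = 15 − 5 − 10 = 0; ∂_2 has invariant factor(s) [2] giving torsion. So H_1 = Z/2.
rank ∂_2 = 10, rank ∂_3 = 0 ⇒ b_2 = 10 − 10 − 0 = 0. So H_2 = 0.

H_0 = Z,  H_1 = Z/2,  H_2 = 0.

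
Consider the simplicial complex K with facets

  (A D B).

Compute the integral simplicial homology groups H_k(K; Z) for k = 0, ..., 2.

H_0 = Z,  H_1 = 0,  H_2 = 0.

Fix the vertex order A < B < D and write every simplex with vertices in increasing order. Then dim K = 2 and the simplices of K are:

  0-simplices (3): A, B, D
  1-simplices (3): AB, AD, BD
  2-simplices (1): ABD

Hence C_0 ≅ Z^3, C_1 ≅ Z^3, C_2 ≅ Z^1.

∂_1: C_1 → C_0 is given by ∂[p,q] = [q] − [p].
The resulting 3×3 matrix has rank 2, and its Smith normal form has invariant factors (1,1).

∂_2: C_2 → C_1 maps a triangle to the signed sum of its edges. For instance
  ∂ABD = BD − AD + AB.
The resulting 3×1 matrix has rank 1, and its Smith normal form has invariant factors (1).

Reading off H_k = ker ∂_k / im ∂_{k+1}:

  H_0: rank C_0 − rank ∂_1 = 3 − 2 = 1, and the invariant factors of ∂_1 are all 1, so H_0 ≅ Z.
  H_1: rank ker ∂_1 − rank ∂_2 = (3 − 2) − 1 = 0, and the invariant factors of ∂_2 are all 1, so H_1 ≅ 0.
  H_2: rank ker ∂_2 − rank ∂_3 = (1 − 1) − 0 = 0, and there is no ∂_3, so H_2 ≅ 0.

(K is a triangulation of the 2-simplex.)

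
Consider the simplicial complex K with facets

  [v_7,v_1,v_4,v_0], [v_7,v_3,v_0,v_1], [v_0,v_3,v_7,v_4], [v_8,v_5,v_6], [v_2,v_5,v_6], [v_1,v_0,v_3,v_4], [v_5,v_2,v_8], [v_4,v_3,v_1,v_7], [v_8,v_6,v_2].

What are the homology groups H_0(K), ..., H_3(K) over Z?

We work with the vertex ordering v_0 < v_1 < v_2 < v_3 < v_4 < v_5 < v_6 < v_7 < v_8. The simplices of K, each written with vertices in increasing order, are:

  0-simplices (9): [v_0], [v_1], [v_2], [v_3], [v_4], [v_5], [v_6], [v_7], [v_8]
  1-simplices (16): (16 of them)
  2-simplices (14): (14 of them)
  3-simplices (5): [v_0,v_1,v_3,v_4], [v_0,v_1,v_3,v_7], [v_0,v_1,v_4,v_7], [v_0,v_3,v_4,v_7], [v_1,v_3,v_4,v_7]

Hence C_0 ≅ Z^9, C_1 ≅ Z^16, C_2 ≅ Z^14, C_3 ≅ Z^5.

Boundary ∂_1: C_1 → C_0 maps an edge to its endpoints' difference, ∂[p,q] = q − p.
The 9×16 boundary matrix has rank 7 and Smith normal form diag(1,1,1,1,1,1,1).

∂_2: C_2 → C_1 acts by ∂[p,q,r] = [q,r] − [p,r] + [p,q]. For instance
  ∂[v_1,v_3,v_7] = [v_3,v_7] − [v_1,v_7] + [v_1,v_3],
  ∂[v_0,v_1,v_3] = [v_1,v_3] − [v_0,v_3] + [v_0,v_1].
The 16×14 boundary matrix has rank 9 and Smith normal form diag(1,1,1,1,1,1,1,1,1).

Boundary ∂_3: C_3 → C_2 sends each 3-simplex σ to the alternating sum Σ_i (−1)^i (σ with its i-th vertex removed). For instance
  ∂[v_0,v_1,v_3,v_7] = [v_1,v_3,v_7] − [v_0,v_3,v_7] + [v_0,v_1,v_7] − [v_0,v_1,v_3],
  ∂[v_0,v_1,v_4,v_7] = [v_1,v_4,v_7] − [v_0,v_4,v_7] + [v_0,v_1,v_7] − [v_0,v_1,v_4].
This gives a 14×5 integer matrix of rank 4; reducing to Smith normal form yields diagonal entries (1,1,1,1).

Now H_k = ker ∂_k / im ∂_{k+1}, so:

  H_0: rank C_0 − rank ∂_1 = 9 − 7 = 2, and the invariant factors of ∂_1 are all 1, so H_0 = Z^2.
  H_1: rank ker ∂_1 − rank ∂_2 = (16 − 7) − 9 = 0, and the invariant factors of ∂_2 are all 1, so H_1 = 0.
  H_2: rank ker ∂_2 − rank ∂_3 = (14 − 9) − 4 = 1, and the invariant factors of ∂_3 are all 1, so H_2 = Z.
  H_3: rank ker ∂_3 − rank ∂_4 = (5 − 4) − 0 = 1, and there is no ∂_4, so H_3 = Z.

H_0 = Z^2,  H_1 = 0,  H_2 = Z,  H_3 = Z.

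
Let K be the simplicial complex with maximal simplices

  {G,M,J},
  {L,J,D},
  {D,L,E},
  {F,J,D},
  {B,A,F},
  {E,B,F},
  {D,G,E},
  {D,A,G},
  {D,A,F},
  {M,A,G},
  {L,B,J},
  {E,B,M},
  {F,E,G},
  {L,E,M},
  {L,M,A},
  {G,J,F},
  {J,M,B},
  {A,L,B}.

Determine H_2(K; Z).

Take the total order A < B < D < E < F < G < J < L < M on the vertex set. Then K (dimension 2) consists of the simplices:

  0-simplices (9): A, B, D, E, F, G, J, L, M
  1-simplices (27): AB, AD, AF, AG, AL, AM, BE, BF, BJ, BL, BM, DE, DF, DG, DJ, DL, EF, EG, EL, EM, FG, FJ, GJ, GM, JL, JM, LM
  2-simplices (18): ABF, ABL, ADF, ADG, AGM, ALM, BEF, BEM, BJL, BJM, DEG, DEL, DFJ, DJL, EFG, ELM, FGJ, GJM

giving chain groups C_0 ≅ Z^9, C_1 ≅ Z^27, C_2 ≅ Z^18.

Boundary ∂_1: C_1 → C_0 sends each edge [p,q] (with p < q) to q − p. For instance
  ∂EL = L − E.
The resulting 9×27 matrix has rank 8, and its Smith normal form has invariant factors (1,1,1,1,1,1,1,1).

∂_2: C_2 → C_1 maps a triangle to the signed sum of its edges. For instance
  ∂BEF = EF − BF + BE,
  ∂ALM = LM − AM + AL.
The resulting 27×18 matrix has rank 18, and its Smith normal form has invariant factors (1,1,1,1,1,1,1,1,1,1,1,1,1,1,1,1,1,2).

Reading off H_k = ker ∂_k / im ∂_{k+1}:

  H_2: rank ker ∂_2 − rank ∂_3 = (18 − 18) − 0 = 0, and there is no ∂_3, so H_2 ≅ 0.

H_2 ≅ 0.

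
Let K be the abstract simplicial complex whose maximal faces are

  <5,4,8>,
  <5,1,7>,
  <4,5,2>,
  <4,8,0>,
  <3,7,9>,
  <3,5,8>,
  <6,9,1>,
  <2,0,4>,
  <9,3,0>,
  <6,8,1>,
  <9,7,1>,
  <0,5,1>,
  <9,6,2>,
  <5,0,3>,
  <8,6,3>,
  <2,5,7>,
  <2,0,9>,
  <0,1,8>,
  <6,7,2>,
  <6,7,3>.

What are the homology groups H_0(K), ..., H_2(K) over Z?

H_0 ≅ Z,  H_1 ≅ Z ⊕ Z/2Z,  H_2 = 0.

Take the total order 0 < 1 < 2 < 3 < 4 < 5 < 6 < 7 < 8 < 9 on the vertex set. Then K (dimension 2) consists of the simplices:

  0-simplices (10): [0], [1], [2], [3], [4], [5], [6], [7], [8], [9]
  1-simplices (30): (30 of them)
  2-simplices (20): (20 of them)

so the chain groups are C_0 ≅ Z^10, C_1 ≅ Z^30, C_2 ≅ Z^20.

The boundary map ∂_1: C_1 → C_0 sends each edge [p,q] (with p < q) to q − p.
The resulting 10×30 matrix has rank 9, and its Smith normal form has invariant factors (1,1,1,1,1,1,1,1,1).

Boundary ∂_2: C_2 → C_1 sends each 2-simplex [p,q,r] to [q,r] − [p,r] + [p,q]. For instance
  ∂[0,4,8] = [4,8] − [0,8] + [0,4],
  ∂[2,6,9] = [6,9] − [2,9] + [2,6].
As a 30×20 matrix over Z this has rank 20, with invariant factors (1,1,1,1,1,1,1,1,1,1,1,1,1,1,1,1,1,1,1,2).

Computing H_k = (kernel of ∂_k) / (image of ∂_{k+1}):

  H_0: rank C_0 − rank ∂_1 = 10 − 9 = 1, and the invariant factors of ∂_1 are all 1, so H_0 = Z.
  H_1: rank ker ∂_1 − rank ∂_2 = (30 − 9) − 20 = 1, and ∂_2 has invariant factor 2 > 1, so H_1 = Z ⊕ Z/2Z.
  H_2: rank ker ∂_2 − rank ∂_3 = (20 − 20) − 0 = 0, and there is no ∂_3, so H_2 = 0.

As a check, the Euler characteristic is 10 − 30 + 20 = 0, which agrees with 1 − 1 + 0 = 0.
(K is a triangulation of the Klein bottle.)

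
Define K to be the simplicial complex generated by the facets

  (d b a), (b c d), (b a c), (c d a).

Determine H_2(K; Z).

H_2 = Z.

Fix the vertex order a < b < c < d and write every simplex with vertices in increasing order. Then dim K = 2 and the simplices of K are:

  0-simplices (4): a, b, c, d
  1-simplices (6): ab, ac, ad, bc, bd, cd
  2-simplices (4): abc, abd, acd, bcd

so the chain groups are C_0 ≅ Z^4, C_1 ≅ Z^6, C_2 ≅ Z^4.

Boundary ∂_1: C_1 → C_0 is given by ∂[p,q] = [q] − [p].
This gives a 4×6 integer matrix of rank 3; reducing to Smith normal form yields diagonal entries (1,1,1).

The boundary map ∂_2: C_2 → C_1 maps a triangle to the signed sum of its edges. For instance
  ∂abc = bc − ac + ab,
  ∂acd = cd − ad + ac.
The 6×4 boundary matrix has rank 3 and Smith normal form diag(1,1,1).

From H_k ≅ ker(∂_k) / im(∂_{k+1}) we obtain:

  H_2: rank ker ∂_2 − rank ∂_3 = (4 − 3) − 0 = 1, and there is no ∂_3, so H_2 ≅ Z.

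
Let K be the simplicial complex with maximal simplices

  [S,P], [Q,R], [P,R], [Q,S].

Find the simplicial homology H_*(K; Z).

Fix the vertex order P < Q < R < S and write every simplex with vertices in increasing order. Then dim K = 1 and the simplices of K are:

  0-simplices (4): P, Q, R, S
  1-simplices (4): PR, PS, QR, QS

so the chain groups are C_0 ≅ Z^4, C_1 ≅ Z^4.

∂_1: C_1 → C_0 sends each edge [p,q] (with p < q) to q − p. For instance
  ∂QR = R − Q.
This gives a 4×4 integer matrix of rank 3; reducing to Smith normal form yields diagonal entries (1,1,1).

Reading off H_k = ker ∂_k / im ∂_{k+1}:

  H_0: rank C_0 − rank ∂_1 = 4 − 3 = 1, and the invariant factors of ∂_1 are all 1, so H_0 = Z.
  H_1: rank ker ∂_1 − rank ∂_2 = (4 − 3) − 0 = 1, and there is no ∂_2, so H_1 = Z.

H_0 ≅ Z,  H_1 ≅ Z.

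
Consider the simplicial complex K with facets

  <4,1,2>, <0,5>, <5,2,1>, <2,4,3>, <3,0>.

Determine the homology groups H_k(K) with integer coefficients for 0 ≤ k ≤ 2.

H_0 ≅ Z,  H_1 ≅ Z,  H_2 = 0.

We work with the vertex ordering 0 < 1 < 2 < 3 < 4 < 5. The simplices of K, each written with vertices in increasing order, are:

  0-simplices (6): [0], [1], [2], [3], [4], [5]
  1-simplices (9): [0,3], [0,5], [1,2], [1,4], [1,5], [2,3], [2,4], [2,5], [3,4]
  2-simplices (3): [1,2,4], [1,2,5], [2,3,4]

so the chain groups are C_0 ≅ Z^6, C_1 ≅ Z^9, C_2 ≅ Z^3.

∂_1: C_1 → C_0 is given by ∂[p,q] = [q] − [p].
The resulting 6×9 matrix has rank 5, and its Smith normal form has invariant factors (1,1,1,1,1).

∂_2: C_2 → C_1 acts by ∂[p,q,r] = [q,r] − [p,r] + [p,q]. For instance
  ∂[2,3,4] = [3,4] − [2,4] + [2,3],
  ∂[1,2,5] = [2,5] − [1,5] + [1,2].
The resulting 9×3 matrix has rank 3, and its Smith normal form has invariant factors (1,1,1).

From H_k ≅ ker(∂_k) / im(∂_{k+1}) we obtain:

  H_0: rank C_0 − rank ∂_1 = 6 − 5 = 1, and the invariant factors of ∂_1 are all 1, so H_0 = Z.
  H_1: rank ker ∂_1 − rank ∂_2 = (9 − 5) − 3 = 1, and the invariant factors of ∂_2 are all 1, so H_1 = Z.
  H_2: rank ker ∂_2 − rank ∂_3 = (3 − 3) − 0 = 0, and there is no ∂_3, so H_2 = 0.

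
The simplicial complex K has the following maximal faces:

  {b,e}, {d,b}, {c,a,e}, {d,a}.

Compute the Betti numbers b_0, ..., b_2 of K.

b_0 = 1, b_1 = 1, b_2 = 0.

We work with the vertex ordering a < b < c < d < e. The simplices of K, each written with vertices in increasing order, are:

  0-simplices (5): a, b, c, d, e
  1-simplices (6): ac, ad, ae, bd, be, ce
  2-simplices (1): ace

giving chain groups C_0 ≅ Z^5, C_1 ≅ Z^6, C_2 ≅ Z^1.

∂_1: C_1 → C_0 maps an edge to its endpoints' difference, ∂[p,q] = q − p. For instance
  ∂be = e − b.
The resulting 5×6 matrix has rank 4, and its Smith normal form has invariant factors (1,1,1,1).

The boundary map ∂_2: C_2 → C_1 sends each 2-simplex [p,q,r] to [q,r] − [p,r] + [p,q]. For instance
  ∂ace = ce − ae + ac.
As a 6×1 matrix over Z this has rank 1, with invariant factors (1).

Reading off H_k = ker ∂_k / im ∂_{k+1}:

  H_0: rank C_0 − rank ∂_1 = 5 − 4 = 1, and the invariant factors of ∂_1 are all 1, so H_0 = Z.
  H_1: rank ker ∂_1 − rank ∂_2 = (6 − 4) − 1 = 1, and the invariant factors of ∂_2 are all 1, so H_1 = Z.
  H_2: rank ker ∂_2 − rank ∂_3 = (1 − 1) − 0 = 0, and there is no ∂_3, so H_2 = 0.

Hence the Betti numbers are b_0 = 1, b_1 = 1, b_2 = 0.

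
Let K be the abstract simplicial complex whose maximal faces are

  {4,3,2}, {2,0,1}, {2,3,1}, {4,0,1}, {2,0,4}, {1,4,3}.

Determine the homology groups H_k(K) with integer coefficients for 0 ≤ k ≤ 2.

H_0 ≅ Z,  H_1 = 0,  H_2 ≅ Z.

Take the total order 0 < 1 < 2 < 3 < 4 on the vertex set. Then K (dimension 2) consists of the simplices:

  0-simplices (5): [0], [1], [2], [3], [4]
  1-simplices (9): [0,1], [0,2], [0,4], [1,2], [1,3], [1,4], [2,3], [2,4], [3,4]
  2-simplices (6): [0,1,2], [0,1,4], [0,2,4], [1,2,3], [1,3,4], [2,3,4]

Hence C_0 ≅ Z^5, C_1 ≅ Z^9, C_2 ≅ Z^6.

∂_1: C_1 → C_0 maps an edge to its endpoints' difference, ∂[p,q] = q − p. For instance
  ∂[1,2] = [2] − [1].
The resulting 5×9 matrix has rank 4, and its Smith normal form has invariant factors (1,1,1,1).

The boundary map ∂_2: C_2 → C_1 acts by ∂[p,q,r] = [q,r] − [p,r] + [p,q]. For instance
  ∂[0,1,2] = [1,2] − [0,2] + [0,1],
  ∂[0,1,4] = [1,4] − [0,4] + [0,1].
As a 9×6 matrix over Z this has rank 5, with invariant factors (1,1,1,1,1).

From H_k ≅ ker(∂_k) / im(∂_{k+1}) we obtain:

  H_0: rank C_0 − rank ∂_1 = 5 − 4 = 1, and the invariant factors of ∂_1 are all 1, so H_0 = Z.
  H_1: rank ker ∂_1 − rank ∂_2 = (9 − 4) − 5 = 0, and the invariant factors of ∂_2 are all 1, so H_1 = 0.
  H_2: rank ker ∂_2 − rank ∂_3 = (6 − 5) − 0 = 1, and there is no ∂_3, so H_2 = Z.

As a check, the Euler characteristic is 5 − 9 + 6 = 2, which agrees with 1 − 0 + 1 = 2.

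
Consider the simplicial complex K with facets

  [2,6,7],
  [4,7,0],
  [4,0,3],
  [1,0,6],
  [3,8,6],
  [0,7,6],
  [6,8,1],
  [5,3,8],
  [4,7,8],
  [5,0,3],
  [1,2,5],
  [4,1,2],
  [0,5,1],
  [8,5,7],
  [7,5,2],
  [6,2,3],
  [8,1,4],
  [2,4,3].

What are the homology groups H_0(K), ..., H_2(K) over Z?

We work with the vertex ordering 0 < 1 < 2 < 3 < 4 < 5 < 6 < 7 < 8. The simplices of K, each written with vertices in increasing order, are:

  0-simplices (9): [0], [1], [2], [3], [4], [5], [6], [7], [8]
  1-simplices (27): (27 of them)
  2-simplices (18): [0,1,5], [0,1,6], [0,3,4], [0,3,5], [0,4,7], [0,6,7], [1,2,4], [1,2,5], [1,4,8], [1,6,8], [2,3,4], [2,3,6], [2,5,7], [2,6,7], [3,5,8], [3,6,8], [4,7,8], [5,7,8]

so the chain groups are C_0 ≅ Z^9, C_1 ≅ Z^27, C_2 ≅ Z^18.

Boundary ∂_1: C_1 → C_0 is given by ∂[p,q] = [q] − [p]. For instance
  ∂[5,7] = [7] − [5].
The resulting 9×27 matrix has rank 8, and its Smith normal form has invariant factors (1,1,1,1,1,1,1,1).

Boundary ∂_2: C_2 → C_1 acts by ∂[p,q,r] = [q,r] − [p,r] + [p,q]. For instance
  ∂[2,3,6] = [3,6] − [2,6] + [2,3],
  ∂[0,3,5] = [3,5] − [0,5] + [0,3].
As a 27×18 matrix over Z this has rank 17, with invariant factors (1,1,1,1,1,1,1,1,1,1,1,1,1,1,1,1,1).

Computing H_k = (kernel of ∂_k) / (image of ∂_{k+1}):

  H_0: rank C_0 − rank ∂_1 = 9 − 8 = 1, and the invariant factors of ∂_1 are all 1, so H_0 ≅ Z.
  H_1: rank ker ∂_1 − rank ∂_2 = (27 − 8) − 17 = 2, and the invariant factors of ∂_2 are all 1, so H_1 ≅ Z^2.
  H_2: rank ker ∂_2 − rank ∂_3 = (18 − 17) − 0 = 1, and there is no ∂_3, so H_2 ≅ Z.

H_0 = Z,  H_1 = Z^2,  H_2 = Z.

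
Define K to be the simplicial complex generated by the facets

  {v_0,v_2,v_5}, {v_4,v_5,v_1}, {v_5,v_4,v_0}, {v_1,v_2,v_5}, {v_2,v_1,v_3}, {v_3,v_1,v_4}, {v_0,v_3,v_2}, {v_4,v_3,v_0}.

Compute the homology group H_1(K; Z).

H_1 = 0.

We work with the vertex ordering v_0 < v_1 < v_2 < v_3 < v_4 < v_5. The simplices of K, each written with vertices in increasing order, are:

  0-simplices (6): [v_0], [v_1], [v_2], [v_3], [v_4], [v_5]
  1-simplices (12): [v_0,v_2], [v_0,v_3], [v_0,v_4], [v_0,v_5], [v_1,v_2], [v_1,v_3], [v_1,v_4], [v_1,v_5], [v_2,v_3], [v_2,v_5], [v_3,v_4], [v_4,v_5]
  2-simplices (8): [v_0,v_2,v_3], [v_0,v_2,v_5], [v_0,v_3,v_4], [v_0,v_4,v_5], [v_1,v_2,v_3], [v_1,v_2,v_5], [v_1,v_3,v_4], [v_1,v_4,v_5]

giving chain groups C_0 ≅ Z^6, C_1 ≅ Z^12, C_2 ≅ Z^8.

∂_1: C_1 → C_0 sends each edge [p,q] (with p < q) to q − p.
This gives a 6×12 integer matrix of rank 5; reducing to Smith normal form yields diagonal entries (1,1,1,1,1).

Boundary ∂_2: C_2 → C_1 maps a triangle to the signed sum of its edges. For instance
  ∂[v_1,v_4,v_5] = [v_4,v_5] − [v_1,v_5] + [v_1,v_4],
  ∂[v_1,v_3,v_4] = [v_3,v_4] − [v_1,v_4] + [v_1,v_3].
As a 12×8 matrix over Z this has rank 7, with invariant factors (1,1,1,1,1,1,1).

Now H_k = ker ∂_k / im ∂_{k+1}, so:

  H_1: rank ker ∂_1 − rank ∂_2 = (12 − 5) − 7 = 0, and the invariant factors of ∂_2 are all 1, so H_1 = 0.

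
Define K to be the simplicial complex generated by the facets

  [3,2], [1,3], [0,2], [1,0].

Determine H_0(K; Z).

Take the total order 0 < 1 < 2 < 3 on the vertex set. Then K (dimension 1) consists of the simplices:

  0-simplices (4): [0], [1], [2], [3]
  1-simplices (4): [0,1], [0,2], [1,3], [2,3]

Hence C_0 ≅ Z^4, C_1 ≅ Z^4.

Boundary ∂_1: C_1 → C_0 sends each edge [p,q] (with p < q) to q − p.
The 4×4 boundary matrix has rank 3 and Smith normal form diag(1,1,1).

Reading off H_k = ker ∂_k / im ∂_{k+1}:

  H_0: rank C_0 − rank ∂_1 = 4 − 3 = 1, and the invariant factors of ∂_1 are all 1, so H_0 = Z.

(K is a triangulation of the circle S^1.)

H_0 ≅ Z.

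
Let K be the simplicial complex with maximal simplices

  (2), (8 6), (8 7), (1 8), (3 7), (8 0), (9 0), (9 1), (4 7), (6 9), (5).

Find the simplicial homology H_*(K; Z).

H_0 ≅ Z^3,  H_1 ≅ Z^2.

Take the total order 0 < 1 < 2 < 3 < 4 < 5 < 6 < 7 < 8 < 9 on the vertex set. Then K (dimension 1) consists of the simplices:

  0-simplices (10): [0], [1], [2], [3], [4], [5], [6], [7], [8], [9]
  1-simplices (9): [0,8], [0,9], [1,8], [1,9], [3,7], [4,7], [6,8], [6,9], [7,8]

giving chain groups C_0 ≅ Z^10, C_1 ≅ Z^9.

Boundary ∂_1: C_1 → C_0 sends each edge [p,q] (with p < q) to q − p. For instance
  ∂[1,9] = [9] − [1].
This gives a 10×9 integer matrix of rank 7; reducing to Smith normal form yields diagonal entries (1,1,1,1,1,1,1).

Now H_k = ker ∂_k / im ∂_{k+1}, so:

  H_0: rank C_0 − rank ∂_1 = 10 − 7 = 3, and the invariant factors of ∂_1 are all 1, so H_0 ≅ Z^3.
  H_1: rank ker ∂_1 − rank ∂_2 = (9 − 7) − 0 = 2, and there is no ∂_2, so H_1 ≅ Z^2.

As a check, the Euler characteristic is 10 − 9 = 1, which agrees with 3 − 2 = 1.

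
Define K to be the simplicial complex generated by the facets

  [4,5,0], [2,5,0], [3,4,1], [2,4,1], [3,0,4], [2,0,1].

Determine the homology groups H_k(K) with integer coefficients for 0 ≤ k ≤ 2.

We work with the vertex ordering 0 < 1 < 2 < 3 < 4 < 5. The simplices of K, each written with vertices in increasing order, are:

  0-simplices (6): [0], [1], [2], [3], [4], [5]
  1-simplices (12): [0,1], [0,2], [0,3], [0,4], [0,5], [1,2], [1,3], [1,4], [2,4], [2,5], [3,4], [4,5]
  2-simplices (6): [0,1,2], [0,2,5], [0,3,4], [0,4,5], [1,2,4], [1,3,4]

Hence C_0 ≅ Z^6, C_1 ≅ Z^12, C_2 ≅ Z^6.

∂_1: C_1 → C_0 sends each edge [p,q] (with p < q) to q − p. For instance
  ∂[0,5] = [5] − [0].
As a 6×12 matrix over Z this has rank 5, with invariant factors (1,1,1,1,1).

Boundary ∂_2: C_2 → C_1 maps a triangle to the signed sum of its edges. For instance
  ∂[0,4,5] = [4,5] − [0,5] + [0,4],
  ∂[1,3,4] = [3,4] − [1,4] + [1,3].
The resulting 12×6 matrix has rank 6, and its Smith normal form has invariant factors (1,1,1,1,1,1).

Now H_k = ker ∂_k / im ∂_{k+1}, so:

  H_0: rank C_0 − rank ∂_1 = 6 − 5 = 1, and the invariant factors of ∂_1 are all 1, so H_0 ≅ Z.
  H_1: rank ker ∂_1 − rank ∂_2 = (12 − 5) − 6 = 1, and the invariant factors of ∂_2 are all 1, so H_1 ≅ Z.
  H_2: rank ker ∂_2 − rank ∂_3 = (6 − 6) − 0 = 0, and there is no ∂_3, so H_2 ≅ 0.

H_0 ≅ Z,  H_1 ≅ Z,  H_2 = 0.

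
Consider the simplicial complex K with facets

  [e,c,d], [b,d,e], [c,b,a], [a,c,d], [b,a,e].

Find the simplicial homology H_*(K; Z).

We work with the vertex ordering a < b < c < d < e. The simplices of K, each written with vertices in increasing order, are:

  0-simplices (5): a, b, c, d, e
  1-simplices (10): ab, ac, ad, ae, bc, bd, be, cd, ce, de
  2-simplices (5): abc, abe, acd, bde, cde

giving chain groups C_0 ≅ Z^5, C_1 ≅ Z^10, C_2 ≅ Z^5.

∂_1: C_1 → C_0 sends each edge [p,q] (with p < q) to q − p.
As a 5×10 matrix over Z this has rank 4, with invariant factors (1,1,1,1).

∂_2: C_2 → C_1 maps a triangle to the signed sum of its edges. For instance
  ∂abc = bc − ac + ab,
  ∂bde = de − be + bd.
The 10×5 boundary matrix has rank 5 and Smith normal form diag(1,1,1,1,1).

Now H_k = ker ∂_k / im ∂_{k+1}, so:

  H_0: rank C_0 − rank ∂_1 = 5 − 4 = 1, and the invariant factors of ∂_1 are all 1, so H_0 ≅ Z.
  H_1: rank ker ∂_1 − rank ∂_2 = (10 − 4) − 5 = 1, and the invariant factors of ∂_2 are all 1, so H_1 ≅ Z.
  H_2: rank ker ∂_2 − rank ∂_3 = (5 − 5) − 0 = 0, and there is no ∂_3, so H_2 ≅ 0.

H_0 = Z,  H_1 = Z,  H_2 = 0.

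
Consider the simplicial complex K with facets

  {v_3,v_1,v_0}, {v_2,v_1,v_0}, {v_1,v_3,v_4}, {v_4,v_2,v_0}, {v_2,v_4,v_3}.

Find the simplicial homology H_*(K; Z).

H_0 ≅ Z,  H_1 ≅ Z,  H_2 = 0.

We work with the vertex ordering v_0 < v_1 < v_2 < v_3 < v_4. The simplices of K, each written with vertices in increasing order, are:

  0-simplices (5): [v_0], [v_1], [v_2], [v_3], [v_4]
  1-simplices (10): [v_0,v_1], [v_0,v_2], [v_0,v_3], [v_0,v_4], [v_1,v_2], [v_1,v_3], [v_1,v_4], [v_2,v_3], [v_2,v_4], [v_3,v_4]
  2-simplices (5): [v_0,v_1,v_2], [v_0,v_1,v_3], [v_0,v_2,v_4], [v_1,v_3,v_4], [v_2,v_3,v_4]

so the chain groups are C_0 ≅ Z^5, C_1 ≅ Z^10, C_2 ≅ Z^5.

∂_1: C_1 → C_0 is given by ∂[p,q] = [q] − [p].
As a 5×10 matrix over Z this has rank 4, with invariant factors (1,1,1,1).

∂_2: C_2 → C_1 sends each 2-simplex [p,q,r] to [q,r] − [p,r] + [p,q]. For instance
  ∂[v_0,v_2,v_4] = [v_2,v_4] − [v_0,v_4] + [v_0,v_2],
  ∂[v_1,v_3,v_4] = [v_3,v_4] − [v_1,v_4] + [v_1,v_3].
The resulting 10×5 matrix has rank 5, and its Smith normal form has invariant factors (1,1,1,1,1).

Computing H_k = (kernel of ∂_k) / (image of ∂_{k+1}):

  H_0: rank C_0 − rank ∂_1 = 5 − 4 = 1, and the invariant factors of ∂_1 are all 1, so H_0 ≅ Z.
  H_1: rank ker ∂_1 − rank ∂_2 = (10 − 4) − 5 = 1, and the invariant factors of ∂_2 are all 1, so H_1 ≅ Z.
  H_2: rank ker ∂_2 − rank ∂_3 = (5 − 5) − 0 = 0, and there is no ∂_3, so H_2 ≅ 0.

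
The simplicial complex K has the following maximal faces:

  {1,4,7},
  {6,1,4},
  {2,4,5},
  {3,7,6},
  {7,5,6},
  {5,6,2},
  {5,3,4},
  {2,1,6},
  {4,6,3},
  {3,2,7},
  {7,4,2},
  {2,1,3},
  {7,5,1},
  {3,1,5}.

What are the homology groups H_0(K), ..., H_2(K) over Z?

H_0 = Z,  H_1 = Z^2,  H_2 = Z.

K has 7 vertices, 21 edges, 14 triangles.
rank ∂_0 = 0, rank ∂_1 = 6 ⇒ b_0 = 7 − 0 − 6 = 1; all invariant factors of ∂_1 are 1 so no torsion. So H_0 ≅ Z.
rank ∂_1 = 6, rank ∂_2 = 13 ⇒ b_1 = 21 − 6 − 13 = 2; all invariant factors of ∂_2 are 1 so no torsion. So H_1 ≅ Z^2.
rank ∂_2 = 13, rank ∂_3 = 0 ⇒ b_2 = 14 − 13 − 0 = 1. So H_2 ≅ Z.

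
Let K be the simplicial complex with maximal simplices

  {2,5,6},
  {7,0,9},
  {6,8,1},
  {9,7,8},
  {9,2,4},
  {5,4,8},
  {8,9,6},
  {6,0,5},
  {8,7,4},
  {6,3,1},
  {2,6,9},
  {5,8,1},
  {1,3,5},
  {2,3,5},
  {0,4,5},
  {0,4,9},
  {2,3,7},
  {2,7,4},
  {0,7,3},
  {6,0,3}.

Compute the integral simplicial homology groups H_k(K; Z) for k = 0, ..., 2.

Take the total order 0 < 1 < 2 < 3 < 4 < 5 < 6 < 7 < 8 < 9 on the vertex set. Then K (dimension 2) consists of the simplices:

  0-simplices (10): [0], [1], [2], [3], [4], [5], [6], [7], [8], [9]
  1-simplices (30): (30 of them)
  2-simplices (20): (20 of them)

Hence C_0 ≅ Z^10, C_1 ≅ Z^30, C_2 ≅ Z^20.

Boundary ∂_1: C_1 → C_0 sends each edge [p,q] (with p < q) to q − p. For instance
  ∂[0,4] = [4] − [0].
As a 10×30 matrix over Z this has rank 9, with invariant factors (1,1,1,1,1,1,1,1,1).

Boundary ∂_2: C_2 → C_1 sends each 2-simplex [p,q,r] to [q,r] − [p,r] + [p,q]. For instance
  ∂[1,5,8] = [5,8] − [1,8] + [1,5],
  ∂[7,8,9] = [8,9] − [7,9] + [7,8].
This gives a 30×20 integer matrix of rank 20; reducing to Smith normal form yields diagonal entries (1,1,1,1,1,1,1,1,1,1,1,1,1,1,1,1,1,1,1,2).

From H_k ≅ ker(∂_k) / im(∂_{k+1}) we obtain:

  H_0: rank C_0 − rank ∂_1 = 10 − 9 = 1, and the invariant factors of ∂_1 are all 1, so H_0 ≅ Z.
  H_1: rank ker ∂_1 − rank ∂_2 = (30 − 9) − 20 = 1, and ∂_2 has invariant factor 2 > 1, so H_1 ≅ Z ⊕ Z/2.
  H_2: rank ker ∂_2 − rank ∂_3 = (20 − 20) − 0 = 0, and there is no ∂_3, so H_2 ≅ 0.

H_0 ≅ Z,  H_1 ≅ Z ⊕ Z/2,  H_2 = 0.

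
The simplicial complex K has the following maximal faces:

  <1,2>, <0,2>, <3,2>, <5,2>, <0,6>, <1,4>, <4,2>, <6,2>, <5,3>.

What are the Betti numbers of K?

We work with the vertex ordering 0 < 1 < 2 < 3 < 4 < 5 < 6. The simplices of K, each written with vertices in increasing order, are:

  0-simplices (7): [0], [1], [2], [3], [4], [5], [6]
  1-simplices (9): [0,2], [0,6], [1,2], [1,4], [2,3], [2,4], [2,5], [2,6], [3,5]

so the chain groups are C_0 ≅ Z^7, C_1 ≅ Z^9.

∂_1: C_1 → C_0 is given by ∂[p,q] = [q] − [p].
As a 7×9 matrix over Z this has rank 6, with invariant factors (1,1,1,1,1,1).

Reading off H_k = ker ∂_k / im ∂_{k+1}:

  H_0: rank C_0 − rank ∂_1 = 7 − 6 = 1, and the invariant factors of ∂_1 are all 1, so H_0 = Z.
  H_1: rank ker ∂_1 − rank ∂_2 = (9 − 6) − 0 = 3, and there is no ∂_2, so H_1 = Z^3.

(K is a triangulation of a wedge of 3 circles.)

Hence the Betti numbers are b_0 = 1, b_1 = 3.

b_0 = 1, b_1 = 3.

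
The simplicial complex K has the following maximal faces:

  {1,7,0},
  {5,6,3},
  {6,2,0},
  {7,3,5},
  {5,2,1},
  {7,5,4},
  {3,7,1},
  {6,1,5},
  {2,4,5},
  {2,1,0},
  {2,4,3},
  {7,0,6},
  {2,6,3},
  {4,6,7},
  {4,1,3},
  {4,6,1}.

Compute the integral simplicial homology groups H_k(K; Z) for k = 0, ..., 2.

H_0 ≅ Z,  H_1 ≅ Z^2,  H_2 ≅ Z.

We work with the vertex ordering 0 < 1 < 2 < 3 < 4 < 5 < 6 < 7. The simplices of K, each written with vertices in increasing order, are:

  0-simplices (8): [0], [1], [2], [3], [4], [5], [6], [7]
  1-simplices (24): (24 of them)
  2-simplices (16): [0,1,2], [0,1,7], [0,2,6], [0,6,7], [1,2,5], [1,3,4], [1,3,7], [1,4,6], [1,5,6], [2,3,4], [2,3,6], [2,4,5], [3,5,6], [3,5,7], [4,5,7], [4,6,7]

giving chain groups C_0 ≅ Z^8, C_1 ≅ Z^24, C_2 ≅ Z^16.

The boundary map ∂_1: C_1 → C_0 is given by ∂[p,q] = [q] − [p]. For instance
  ∂[3,5] = [5] − [3].
As a 8×24 matrix over Z this has rank 7, with invariant factors (1,1,1,1,1,1,1).

Boundary ∂_2: C_2 → C_1 sends each 2-simplex [p,q,r] to [q,r] − [p,r] + [p,q]. For instance
  ∂[1,4,6] = [4,6] − [1,6] + [1,4],
  ∂[0,1,7] = [1,7] − [0,7] + [0,1].
As a 24×16 matrix over Z this has rank 15, with invariant factors (1,1,1,1,1,1,1,1,1,1,1,1,1,1,1).

Now H_k = ker ∂_k / im ∂_{k+1}, so:

  H_0: rank C_0 − rank ∂_1 = 8 − 7 = 1, and the invariant factors of ∂_1 are all 1, so H_0 ≅ Z.
  H_1: rank ker ∂_1 − rank ∂_2 = (24 − 7) − 15 = 2, and the invariant factors of ∂_2 are all 1, so H_1 ≅ Z^2.
  H_2: rank ker ∂_2 − rank ∂_3 = (16 − 15) − 0 = 1, and there is no ∂_3, so H_2 ≅ Z.

(K is a triangulation of the torus T^2.)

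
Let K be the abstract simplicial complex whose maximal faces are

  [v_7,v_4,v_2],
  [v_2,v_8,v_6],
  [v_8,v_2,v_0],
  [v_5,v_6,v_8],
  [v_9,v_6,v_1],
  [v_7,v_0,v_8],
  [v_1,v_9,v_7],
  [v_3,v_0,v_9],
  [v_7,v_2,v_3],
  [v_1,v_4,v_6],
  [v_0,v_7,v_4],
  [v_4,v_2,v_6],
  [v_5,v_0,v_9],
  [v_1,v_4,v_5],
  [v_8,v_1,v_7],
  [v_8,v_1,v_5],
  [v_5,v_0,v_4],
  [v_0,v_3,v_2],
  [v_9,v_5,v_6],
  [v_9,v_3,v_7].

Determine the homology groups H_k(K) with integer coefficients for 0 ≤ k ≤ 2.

Take the total order v_0 < v_1 < v_2 < v_3 < v_4 < v_5 < v_6 < v_7 < v_8 < v_9 on the vertex set. Then K (dimension 2) consists of the simplices:

  0-simplices (10): [v_0], [v_1], [v_2], [v_3], [v_4], [v_5], [v_6], [v_7], [v_8], [v_9]
  1-simplices (30): (30 of them)
  2-simplices (20): (20 of them)

so the chain groups are C_0 ≅ Z^10, C_1 ≅ Z^30, C_2 ≅ Z^20.

Boundary ∂_1: C_1 → C_0 is given by ∂[p,q] = [q] − [p]. For instance
  ∂[v_2,v_6] = [v_6] − [v_2].
The 10×30 boundary matrix has rank 9 and Smith normal form diag(1,1,1,1,1,1,1,1,1).

Boundary ∂_2: C_2 → C_1 sends each 2-simplex [p,q,r] to [q,r] − [p,r] + [p,q]. For instance
  ∂[v_0,v_4,v_5] = [v_4,v_5] − [v_0,v_5] + [v_0,v_4],
  ∂[v_0,v_2,v_8] = [v_2,v_8] − [v_0,v_8] + [v_0,v_2].
This gives a 30×20 integer matrix of rank 20; reducing to Smith normal form yields diagonal entries (1,1,1,1,1,1,1,1,1,1,1,1,1,1,1,1,1,1,1,2).

From H_k ≅ ker(∂_k) / im(∂_{k+1}) we obtain:

  H_0: rank C_0 − rank ∂_1 = 10 − 9 = 1, and the invariant factors of ∂_1 are all 1, so H_0 ≅ Z.
  H_1: rank ker ∂_1 − rank ∂_2 = (30 − 9) − 20 = 1, and ∂_2 has invariant factor 2 > 1, so H_1 ≅ Z ⊕ Z/2.
  H_2: rank ker ∂_2 − rank ∂_3 = (20 − 20) − 0 = 0, and there is no ∂_3, so H_2 ≅ 0.

As a check, the Euler characteristic is 10 − 30 + 20 = 0, which agrees with 1 − 1 + 0 = 0.

H_0 ≅ Z,  H_1 ≅ Z ⊕ Z/2,  H_2 = 0.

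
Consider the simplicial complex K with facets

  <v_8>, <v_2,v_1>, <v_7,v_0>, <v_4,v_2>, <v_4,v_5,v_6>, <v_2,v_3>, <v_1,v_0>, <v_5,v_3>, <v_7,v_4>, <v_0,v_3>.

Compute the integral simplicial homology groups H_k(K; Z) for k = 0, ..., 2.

H_0 ≅ Z^2,  H_1 ≅ Z^3,  H_2 = 0.

Fix the vertex order v_0 < v_1 < v_2 < v_3 < v_4 < v_5 < v_6 < v_7 < v_8 and write every simplex with vertices in increasing order. Then dim K = 2 and the simplices of K are:

  0-simplices (9): [v_0], [v_1], [v_2], [v_3], [v_4], [v_5], [v_6], [v_7], [v_8]
  1-simplices (11): [v_0,v_1], [v_0,v_3], [v_0,v_7], [v_1,v_2], [v_2,v_3], [v_2,v_4], [v_3,v_5], [v_4,v_5], [v_4,v_6], [v_4,v_7], [v_5,v_6]
  2-simplices (1): [v_4,v_5,v_6]

Hence C_0 ≅ Z^9, C_1 ≅ Z^11, C_2 ≅ Z^1.

Boundary ∂_1: C_1 → C_0 is given by ∂[p,q] = [q] − [p]. For instance
  ∂[v_2,v_4] = [v_4] − [v_2].
As a 9×11 matrix over Z this has rank 7, with invariant factors (1,1,1,1,1,1,1).

The boundary map ∂_2: C_2 → C_1 maps a triangle to the signed sum of its edges. For instance
  ∂[v_4,v_5,v_6] = [v_5,v_6] − [v_4,v_6] + [v_4,v_5].
This gives a 11×1 integer matrix of rank 1; reducing to Smith normal form yields diagonal entries (1).

Reading off H_k = ker ∂_k / im ∂_{k+1}:

  H_0: rank C_0 − rank ∂_1 = 9 − 7 = 2, and the invariant factors of ∂_1 are all 1, so H_0 ≅ Z^2.
  H_1: rank ker ∂_1 − rank ∂_2 = (11 − 7) − 1 = 3, and the invariant factors of ∂_2 are all 1, so H_1 ≅ Z^3.
  H_2: rank ker ∂_2 − rank ∂_3 = (1 − 1) − 0 = 0, and there is no ∂_3, so H_2 ≅ 0.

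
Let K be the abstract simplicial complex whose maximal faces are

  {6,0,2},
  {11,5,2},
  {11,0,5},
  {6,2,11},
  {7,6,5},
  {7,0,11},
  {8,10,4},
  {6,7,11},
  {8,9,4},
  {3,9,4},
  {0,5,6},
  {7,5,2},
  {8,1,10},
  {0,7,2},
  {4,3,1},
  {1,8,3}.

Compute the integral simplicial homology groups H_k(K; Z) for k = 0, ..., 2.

K has 12 vertices, 27 edges, 16 triangles.
rank ∂_0 = 0, rank ∂_1 = 10 ⇒ b_0 = 12 − 0 − 10 = 2; all invariant factors of ∂_1 are 1 so no torsion. So H_0 = Z^2.
rank ∂_1 = 10, rank ∂_2 = 16 ⇒ b_1 = 27 − 10 − 16 = 1; ∂_2 has invariant factor(s) [2] giving torsion. So H_1 = Z ⊕ Z/2Z.
rank ∂_2 = 16, rank ∂_3 = 0 ⇒ b_2 = 16 − 16 − 0 = 0. So H_2 = 0.

H_0 = Z^2,  H_1 = Z ⊕ Z/2Z,  H_2 = 0.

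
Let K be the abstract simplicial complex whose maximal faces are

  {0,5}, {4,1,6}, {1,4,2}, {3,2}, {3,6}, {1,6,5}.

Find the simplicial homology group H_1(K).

Fix the vertex order 0 < 1 < 2 < 3 < 4 < 5 < 6 and write every simplex with vertices in increasing order. Then dim K = 2 and the simplices of K are:

  0-simplices (7): [0], [1], [2], [3], [4], [5], [6]
  1-simplices (10): [0,5], [1,2], [1,4], [1,5], [1,6], [2,3], [2,4], [3,6], [4,6], [5,6]
  2-simplices (3): [1,2,4], [1,4,6], [1,5,6]

Hence C_0 ≅ Z^7, C_1 ≅ Z^10, C_2 ≅ Z^3.

∂_1: C_1 → C_0 maps an edge to its endpoints' difference, ∂[p,q] = q − p. For instance
  ∂[1,2] = [2] − [1].
The resulting 7×10 matrix has rank 6, and its Smith normal form has invariant factors (1,1,1,1,1,1).

∂_2: C_2 → C_1 sends each 2-simplex [p,q,r] to [q,r] − [p,r] + [p,q]. For instance
  ∂[1,5,6] = [5,6] − [1,6] + [1,5],
  ∂[1,2,4] = [2,4] − [1,4] + [1,2].
The resulting 10×3 matrix has rank 3, and its Smith normal form has invariant factors (1,1,1).

Now H_k = ker ∂_k / im ∂_{k+1}, so:

  H_1: rank ker ∂_1 − rank ∂_2 = (10 − 6) − 3 = 1, and the invariant factors of ∂_2 are all 1, so H_1 ≅ Z.

H_1 ≅ Z.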